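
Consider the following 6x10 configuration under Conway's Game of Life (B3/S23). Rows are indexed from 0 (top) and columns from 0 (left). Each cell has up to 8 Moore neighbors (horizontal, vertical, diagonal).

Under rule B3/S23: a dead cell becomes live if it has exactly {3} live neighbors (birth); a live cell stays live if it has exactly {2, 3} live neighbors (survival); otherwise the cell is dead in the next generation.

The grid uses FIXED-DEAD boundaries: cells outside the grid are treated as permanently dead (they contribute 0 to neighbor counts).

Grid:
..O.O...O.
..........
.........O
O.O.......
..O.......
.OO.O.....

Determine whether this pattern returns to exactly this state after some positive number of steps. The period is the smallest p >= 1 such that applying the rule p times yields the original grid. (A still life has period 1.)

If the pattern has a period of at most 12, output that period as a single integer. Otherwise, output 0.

Simulating and comparing each generation to the original:
Gen 0 (original, given above): 10 live cells
Gen 1: 5 live cells, differs from original
Gen 2: 4 live cells, differs from original
Gen 3: 3 live cells, differs from original
Gen 4: 4 live cells, differs from original
Gen 5: 4 live cells, differs from original
Gen 6: 4 live cells, differs from original
Gen 7: 4 live cells, differs from original
Gen 8: 4 live cells, differs from original
Gen 9: 4 live cells, differs from original
Gen 10: 4 live cells, differs from original
Gen 11: 4 live cells, differs from original
Gen 12: 4 live cells, differs from original
No period found within 12 steps.

Answer: 0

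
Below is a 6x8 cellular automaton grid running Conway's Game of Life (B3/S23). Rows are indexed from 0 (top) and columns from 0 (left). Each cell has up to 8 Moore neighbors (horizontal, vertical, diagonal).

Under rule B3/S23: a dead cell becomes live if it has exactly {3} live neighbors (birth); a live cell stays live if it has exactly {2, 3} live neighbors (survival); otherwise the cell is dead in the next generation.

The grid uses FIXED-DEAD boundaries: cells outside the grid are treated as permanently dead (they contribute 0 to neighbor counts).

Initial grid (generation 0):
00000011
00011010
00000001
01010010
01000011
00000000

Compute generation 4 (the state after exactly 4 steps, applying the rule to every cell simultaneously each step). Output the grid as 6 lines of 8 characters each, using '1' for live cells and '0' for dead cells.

Simulating step by step:
Generation 0 (given above): 12 live cells
Generation 1: 16 live cells
00000111
00000110
00111111
00100010
00100011
00000000
Generation 2: 12 live cells
00000101
00010000
00111001
01101000
00000011
00000000
Generation 3: 11 live cells
00000000
00110010
01001000
01101111
00000000
00000000
Generation 4: 13 live cells
(generation 4 grid is the final answer)

Answer: 00000000
00110000
01001001
01111110
00000110
00000000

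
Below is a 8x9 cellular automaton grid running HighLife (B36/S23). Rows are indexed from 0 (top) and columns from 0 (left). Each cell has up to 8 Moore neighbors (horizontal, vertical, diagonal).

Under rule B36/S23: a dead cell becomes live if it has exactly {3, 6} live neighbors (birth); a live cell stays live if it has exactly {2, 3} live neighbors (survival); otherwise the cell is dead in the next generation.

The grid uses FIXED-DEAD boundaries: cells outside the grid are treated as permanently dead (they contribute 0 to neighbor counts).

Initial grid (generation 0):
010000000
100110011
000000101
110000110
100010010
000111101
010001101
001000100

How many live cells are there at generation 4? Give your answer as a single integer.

Answer: 18

Derivation:
Simulating step by step:
Generation 0 (given above): 26 live cells
Generation 1: 25 live cells
000000000
000000011
110001111
110001101
110110001
000100001
001100000
000001110
Generation 2: 19 live cells
000000000
000000001
110001000
000000011
110111001
010000000
001110110
000000100
Generation 3: 26 live cells
000000000
000000000
000000011
001001111
111010011
110000110
001101110
000101110
Generation 4: 18 live cells
000000000
000000000
000000001
001101000
101100100
100010000
011100001
001101010
Population at generation 4: 18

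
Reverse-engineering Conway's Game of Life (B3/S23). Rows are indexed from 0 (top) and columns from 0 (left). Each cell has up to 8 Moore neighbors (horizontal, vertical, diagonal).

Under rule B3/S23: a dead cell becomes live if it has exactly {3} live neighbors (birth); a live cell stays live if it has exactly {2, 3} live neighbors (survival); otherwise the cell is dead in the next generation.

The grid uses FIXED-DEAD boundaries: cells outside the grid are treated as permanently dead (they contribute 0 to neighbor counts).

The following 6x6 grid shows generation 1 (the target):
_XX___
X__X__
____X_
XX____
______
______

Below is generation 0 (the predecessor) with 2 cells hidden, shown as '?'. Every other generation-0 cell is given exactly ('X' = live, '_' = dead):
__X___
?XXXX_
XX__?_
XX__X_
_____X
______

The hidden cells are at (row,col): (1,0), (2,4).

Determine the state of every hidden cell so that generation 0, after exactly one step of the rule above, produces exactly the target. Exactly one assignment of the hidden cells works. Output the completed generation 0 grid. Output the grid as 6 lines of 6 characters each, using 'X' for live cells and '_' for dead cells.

Answer: __X___
_XXXX_
XX____
XX__X_
_____X
______

Derivation:
Hidden generation-0 cells (in order): (1,0), (2,4).
A hidden cell only influences target cells in its own 3x3 neighborhood. Try each of the 2^2 = 4 assignments, step the completed generation 0 forward once under B3/S23, and compare with the target:
  (1,0)=_ (2,4)=_ -> step reproduces the target at every cell -> ACCEPT
  (1,0)=_ (2,4)=X -> step gives (1,3)='_' but target has 'X' -> reject
  (1,0)=X (2,4)=_ -> step gives (0,1)='_' but target has 'X' -> reject
  (1,0)=X (2,4)=X -> step gives (0,1)='_' but target has 'X' -> reject
Unique solution: (1,0)=dead, (2,4)=dead.
Check: live-neighbor counts of every cell in the completed generation 0:
133421
344311
455432
332112
221121
000011
Applying B3/S23 to generation 0 with these counts gives:
_XX___
X__X__
____X_
XX____
______
______
which matches the target exactly.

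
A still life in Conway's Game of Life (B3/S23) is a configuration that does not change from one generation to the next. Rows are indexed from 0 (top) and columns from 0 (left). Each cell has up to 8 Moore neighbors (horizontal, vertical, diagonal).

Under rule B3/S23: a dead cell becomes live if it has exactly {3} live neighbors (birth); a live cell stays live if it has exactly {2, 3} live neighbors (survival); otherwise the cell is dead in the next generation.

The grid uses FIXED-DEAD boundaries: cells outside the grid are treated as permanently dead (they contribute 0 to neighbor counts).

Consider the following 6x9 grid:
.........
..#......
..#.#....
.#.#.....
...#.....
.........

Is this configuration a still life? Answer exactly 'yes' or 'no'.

Compute generation 1 and compare to generation 0 (given above):
Generation 1:
.........
...#.....
.##......
...##....
..#......
.........
Cell (1,2) differs: gen0=1 vs gen1=0 -> NOT a still life.

Answer: no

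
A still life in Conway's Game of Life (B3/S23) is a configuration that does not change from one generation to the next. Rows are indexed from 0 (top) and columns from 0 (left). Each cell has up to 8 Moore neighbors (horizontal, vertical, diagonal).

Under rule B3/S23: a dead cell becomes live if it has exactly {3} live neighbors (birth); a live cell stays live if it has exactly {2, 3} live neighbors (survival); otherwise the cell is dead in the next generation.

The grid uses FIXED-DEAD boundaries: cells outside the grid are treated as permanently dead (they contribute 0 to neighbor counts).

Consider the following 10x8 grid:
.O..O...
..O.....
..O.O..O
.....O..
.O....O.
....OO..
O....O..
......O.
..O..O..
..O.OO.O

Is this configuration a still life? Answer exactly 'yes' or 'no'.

Answer: no

Derivation:
Compute generation 1 and compare to generation 0 (given above):
Generation 1:
........
.OO.....
...O....
.....OO.
....O.O.
....OOO.
....OOO.
.....OO.
...OOO..
...OOOO.
Cell (0,1) differs: gen0=1 vs gen1=0 -> NOT a still life.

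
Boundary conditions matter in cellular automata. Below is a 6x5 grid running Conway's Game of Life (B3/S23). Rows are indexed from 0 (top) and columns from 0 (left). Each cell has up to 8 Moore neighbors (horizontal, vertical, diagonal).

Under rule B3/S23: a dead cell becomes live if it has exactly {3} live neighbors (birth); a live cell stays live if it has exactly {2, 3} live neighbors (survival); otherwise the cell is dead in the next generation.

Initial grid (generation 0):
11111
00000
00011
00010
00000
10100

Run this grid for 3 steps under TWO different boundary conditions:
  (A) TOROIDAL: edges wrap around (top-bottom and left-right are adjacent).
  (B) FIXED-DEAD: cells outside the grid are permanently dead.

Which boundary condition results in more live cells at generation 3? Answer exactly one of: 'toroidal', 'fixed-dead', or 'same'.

Answer: toroidal

Derivation:
Under TOROIDAL boundary, generation 3:
10111
00000
11100
00000
10100
10100
Population = 11

Under FIXED-DEAD boundary, generation 3:
01100
01001
00100
00101
00000
00000
Population = 7

Comparison: toroidal=11, fixed-dead=7 -> toroidal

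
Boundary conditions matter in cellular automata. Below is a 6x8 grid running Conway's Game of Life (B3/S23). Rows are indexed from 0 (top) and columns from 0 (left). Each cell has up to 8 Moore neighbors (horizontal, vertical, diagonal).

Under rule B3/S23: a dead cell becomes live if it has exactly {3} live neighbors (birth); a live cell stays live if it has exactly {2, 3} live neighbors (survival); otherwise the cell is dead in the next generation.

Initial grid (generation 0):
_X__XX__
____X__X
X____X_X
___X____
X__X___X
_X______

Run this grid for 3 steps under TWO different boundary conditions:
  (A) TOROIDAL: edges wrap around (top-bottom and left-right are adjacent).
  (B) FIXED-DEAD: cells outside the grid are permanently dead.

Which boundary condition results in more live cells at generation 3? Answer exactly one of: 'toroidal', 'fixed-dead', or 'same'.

Under TOROIDAL boundary, generation 3:
XXX_____
XXX____X
XX______
XX_X__X_
X_X__XXX
X_X___X_
Population = 21

Under FIXED-DEAD boundary, generation 3:
___XXX__
________
__X_____
___XX___
________
________
Population = 6

Comparison: toroidal=21, fixed-dead=6 -> toroidal

Answer: toroidal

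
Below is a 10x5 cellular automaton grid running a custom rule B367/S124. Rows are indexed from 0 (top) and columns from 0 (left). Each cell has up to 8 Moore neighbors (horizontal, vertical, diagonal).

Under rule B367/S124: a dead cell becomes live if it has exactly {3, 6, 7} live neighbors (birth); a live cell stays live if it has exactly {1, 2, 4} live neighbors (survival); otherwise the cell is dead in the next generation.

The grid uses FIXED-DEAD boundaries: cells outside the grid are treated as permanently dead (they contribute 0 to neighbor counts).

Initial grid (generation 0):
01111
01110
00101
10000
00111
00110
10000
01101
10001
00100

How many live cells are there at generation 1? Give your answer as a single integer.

Answer: 21

Derivation:
Simulating step by step:
Generation 0 (given above): 22 live cells
Generation 1: 21 live cells
00011
01000
00001
01101
01011
01011
10000
10111
10101
00000
Population at generation 1: 21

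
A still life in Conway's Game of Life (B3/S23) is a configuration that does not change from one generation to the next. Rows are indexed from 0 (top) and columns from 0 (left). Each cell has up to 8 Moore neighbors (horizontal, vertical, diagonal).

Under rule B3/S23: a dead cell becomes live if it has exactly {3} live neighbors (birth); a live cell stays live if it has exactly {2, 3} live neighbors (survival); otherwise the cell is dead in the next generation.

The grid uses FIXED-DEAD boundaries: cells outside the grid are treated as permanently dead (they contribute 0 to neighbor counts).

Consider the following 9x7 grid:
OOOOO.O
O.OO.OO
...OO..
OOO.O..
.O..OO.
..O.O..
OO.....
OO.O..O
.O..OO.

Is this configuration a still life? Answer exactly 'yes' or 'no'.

Answer: no

Derivation:
Compute generation 1 and compare to generation 0 (given above):
Generation 1:
O...O.O
O.....O
O......
OOO....
O...OO.
O.OOOO.
O..O...
....OO.
OOO.OO.
Cell (0,1) differs: gen0=1 vs gen1=0 -> NOT a still life.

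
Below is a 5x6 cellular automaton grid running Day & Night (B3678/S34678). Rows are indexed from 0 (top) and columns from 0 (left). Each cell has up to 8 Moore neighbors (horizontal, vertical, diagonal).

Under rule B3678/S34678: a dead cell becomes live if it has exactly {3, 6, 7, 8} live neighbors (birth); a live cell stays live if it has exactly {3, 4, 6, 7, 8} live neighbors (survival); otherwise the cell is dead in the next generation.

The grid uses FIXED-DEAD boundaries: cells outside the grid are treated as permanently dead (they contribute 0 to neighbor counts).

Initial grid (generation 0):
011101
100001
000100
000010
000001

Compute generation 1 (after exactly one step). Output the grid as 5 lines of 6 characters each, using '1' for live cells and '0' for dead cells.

Simulating step by step:
Generation 0 (given above): 9 live cells
Generation 1: 4 live cells
(generation 1 grid is the final answer)

Answer: 000010
010100
000010
000000
000000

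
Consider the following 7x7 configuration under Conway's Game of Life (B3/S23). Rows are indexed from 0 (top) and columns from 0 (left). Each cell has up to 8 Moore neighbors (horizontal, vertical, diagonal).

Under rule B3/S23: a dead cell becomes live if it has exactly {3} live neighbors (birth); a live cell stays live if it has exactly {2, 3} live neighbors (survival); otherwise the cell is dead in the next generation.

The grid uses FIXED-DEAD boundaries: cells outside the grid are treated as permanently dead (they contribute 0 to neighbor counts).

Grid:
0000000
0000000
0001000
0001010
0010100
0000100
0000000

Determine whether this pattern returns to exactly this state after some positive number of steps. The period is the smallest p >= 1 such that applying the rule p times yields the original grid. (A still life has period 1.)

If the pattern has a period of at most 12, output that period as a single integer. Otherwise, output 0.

Simulating and comparing each generation to the original:
Gen 0 (original, given above): 6 live cells
Gen 1: 6 live cells, differs from original
Gen 2: 6 live cells, MATCHES original -> period = 2

Answer: 2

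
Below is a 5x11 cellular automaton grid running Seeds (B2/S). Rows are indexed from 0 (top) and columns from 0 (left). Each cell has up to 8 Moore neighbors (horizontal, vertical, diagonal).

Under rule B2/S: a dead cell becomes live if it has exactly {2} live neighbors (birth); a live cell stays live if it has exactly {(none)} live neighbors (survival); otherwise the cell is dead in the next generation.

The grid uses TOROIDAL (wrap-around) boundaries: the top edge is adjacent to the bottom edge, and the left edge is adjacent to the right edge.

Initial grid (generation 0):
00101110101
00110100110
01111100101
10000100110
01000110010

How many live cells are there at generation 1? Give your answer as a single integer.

Simulating step by step:
Generation 0 (given above): 26 live cells
Generation 1: 3 live cells
10000000000
00000000000
00000000000
00000000000
00110000000
Population at generation 1: 3

Answer: 3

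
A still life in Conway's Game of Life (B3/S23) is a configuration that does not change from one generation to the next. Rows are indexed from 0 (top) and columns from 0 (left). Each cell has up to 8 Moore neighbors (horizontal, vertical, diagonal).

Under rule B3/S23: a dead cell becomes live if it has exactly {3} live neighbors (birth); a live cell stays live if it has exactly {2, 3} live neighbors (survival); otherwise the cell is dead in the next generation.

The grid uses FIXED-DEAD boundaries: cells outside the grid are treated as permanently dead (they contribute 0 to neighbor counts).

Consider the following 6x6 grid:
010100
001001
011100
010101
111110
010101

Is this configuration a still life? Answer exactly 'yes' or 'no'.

Answer: no

Derivation:
Compute generation 1 and compare to generation 0 (given above):
Generation 1:
001000
000010
010100
000000
100001
110100
Cell (0,1) differs: gen0=1 vs gen1=0 -> NOT a still life.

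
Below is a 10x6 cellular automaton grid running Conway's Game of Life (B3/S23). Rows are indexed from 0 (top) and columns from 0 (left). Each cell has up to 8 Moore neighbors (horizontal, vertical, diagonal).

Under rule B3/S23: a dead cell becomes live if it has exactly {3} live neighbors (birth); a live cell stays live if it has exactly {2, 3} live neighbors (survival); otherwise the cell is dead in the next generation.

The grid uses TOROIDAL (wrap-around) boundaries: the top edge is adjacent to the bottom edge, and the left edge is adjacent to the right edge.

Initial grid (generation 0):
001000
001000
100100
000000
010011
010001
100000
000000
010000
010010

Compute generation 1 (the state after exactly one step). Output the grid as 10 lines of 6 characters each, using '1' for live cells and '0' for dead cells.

Answer: 011100
011100
000000
100011
000011
010011
100000
000000
000000
011000

Derivation:
Simulating step by step:
Generation 0 (given above): 13 live cells
Generation 1: 17 live cells
(generation 1 grid is the final answer)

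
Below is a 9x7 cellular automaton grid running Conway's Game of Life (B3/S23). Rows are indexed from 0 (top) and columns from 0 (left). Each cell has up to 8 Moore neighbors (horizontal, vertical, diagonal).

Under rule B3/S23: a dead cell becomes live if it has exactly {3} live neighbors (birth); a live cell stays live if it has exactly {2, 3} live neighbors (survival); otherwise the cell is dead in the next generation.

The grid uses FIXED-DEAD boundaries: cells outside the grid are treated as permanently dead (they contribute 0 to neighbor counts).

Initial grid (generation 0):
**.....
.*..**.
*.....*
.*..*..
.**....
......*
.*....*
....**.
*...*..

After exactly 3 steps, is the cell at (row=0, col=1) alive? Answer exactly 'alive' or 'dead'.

Simulating step by step:
Generation 0 (given above): 18 live cells
Generation 1: 19 live cells
**.....
.*...*.
**..*..
***....
.**....
.**....
......*
....**.
....**.
Generation 2: 12 live cells
**.....
..*....
.......
...*...
...*...
.**....
.....*.
....*.*
....**.
Generation 3: 9 live cells
.*.....
.*.....
.......
.......
...*...
..*....
.....*.
....*.*
....**.

Cell (0,1) at generation 3: 1 -> alive

Answer: alive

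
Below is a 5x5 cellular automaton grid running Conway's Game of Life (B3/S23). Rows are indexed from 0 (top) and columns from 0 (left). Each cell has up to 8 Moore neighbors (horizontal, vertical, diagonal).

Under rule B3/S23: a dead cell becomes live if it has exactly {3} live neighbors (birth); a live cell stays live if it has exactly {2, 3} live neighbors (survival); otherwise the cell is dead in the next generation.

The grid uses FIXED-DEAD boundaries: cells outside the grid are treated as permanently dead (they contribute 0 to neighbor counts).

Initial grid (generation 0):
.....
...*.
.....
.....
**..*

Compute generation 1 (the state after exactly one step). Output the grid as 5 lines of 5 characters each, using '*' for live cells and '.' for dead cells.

Answer: .....
.....
.....
.....
.....

Derivation:
Simulating step by step:
Generation 0 (given above): 4 live cells
Generation 1: 0 live cells
(generation 1 grid is the final answer)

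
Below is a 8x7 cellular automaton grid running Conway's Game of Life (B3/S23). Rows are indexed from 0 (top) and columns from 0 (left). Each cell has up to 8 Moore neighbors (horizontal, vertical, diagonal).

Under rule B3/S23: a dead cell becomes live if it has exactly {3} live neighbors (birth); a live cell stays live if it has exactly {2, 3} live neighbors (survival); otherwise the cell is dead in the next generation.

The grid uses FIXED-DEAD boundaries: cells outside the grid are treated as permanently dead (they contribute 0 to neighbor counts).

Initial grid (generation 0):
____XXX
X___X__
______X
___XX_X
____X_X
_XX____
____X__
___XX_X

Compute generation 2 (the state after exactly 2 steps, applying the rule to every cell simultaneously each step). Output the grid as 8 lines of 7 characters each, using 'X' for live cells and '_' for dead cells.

Simulating step by step:
Generation 0 (given above): 17 live cells
Generation 1: 19 live cells
____XX_
____X_X
___XX__
___XX_X
__X_X__
___X_X_
__X_XX_
___XXX_
Generation 2: 10 live cells
(generation 2 grid is the final answer)

Answer: ____XX_
_______
_______
__X____
__X____
__X__X_
__X___X
___X_X_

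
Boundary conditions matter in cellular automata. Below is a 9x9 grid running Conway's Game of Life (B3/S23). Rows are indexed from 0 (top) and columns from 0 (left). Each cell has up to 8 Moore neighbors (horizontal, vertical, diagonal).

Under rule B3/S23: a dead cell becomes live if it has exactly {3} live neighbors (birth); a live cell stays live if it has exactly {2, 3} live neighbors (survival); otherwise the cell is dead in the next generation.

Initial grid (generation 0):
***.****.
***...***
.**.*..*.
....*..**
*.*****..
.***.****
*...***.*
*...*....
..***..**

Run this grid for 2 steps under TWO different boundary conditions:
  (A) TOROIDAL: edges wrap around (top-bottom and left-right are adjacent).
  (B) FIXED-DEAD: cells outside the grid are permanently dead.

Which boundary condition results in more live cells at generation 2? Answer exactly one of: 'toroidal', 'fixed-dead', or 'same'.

Under TOROIDAL boundary, generation 2:
...*.....
...***...
........*
**......*
*........
.........
.*.......
.**......
.*.......
Population = 13

Under FIXED-DEAD boundary, generation 2:
...**....
..*.**...
.......**
.........
.......**
.*.......
*.......*
.***...*.
.........
Population = 16

Comparison: toroidal=13, fixed-dead=16 -> fixed-dead

Answer: fixed-dead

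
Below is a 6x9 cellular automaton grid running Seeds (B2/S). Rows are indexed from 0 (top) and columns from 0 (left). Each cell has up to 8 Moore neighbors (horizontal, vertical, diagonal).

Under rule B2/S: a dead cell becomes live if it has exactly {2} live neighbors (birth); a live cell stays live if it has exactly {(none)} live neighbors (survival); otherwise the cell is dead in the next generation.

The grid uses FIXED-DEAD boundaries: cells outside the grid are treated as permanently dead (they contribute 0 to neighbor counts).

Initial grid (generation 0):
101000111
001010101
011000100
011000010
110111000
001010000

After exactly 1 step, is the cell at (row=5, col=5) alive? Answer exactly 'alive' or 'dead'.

Simulating step by step:
Generation 0 (given above): 22 live cells
Generation 1: 5 live cells
000000000
100000000
100000001
000000000
000000100
100000000

Cell (5,5) at generation 1: 0 -> dead

Answer: dead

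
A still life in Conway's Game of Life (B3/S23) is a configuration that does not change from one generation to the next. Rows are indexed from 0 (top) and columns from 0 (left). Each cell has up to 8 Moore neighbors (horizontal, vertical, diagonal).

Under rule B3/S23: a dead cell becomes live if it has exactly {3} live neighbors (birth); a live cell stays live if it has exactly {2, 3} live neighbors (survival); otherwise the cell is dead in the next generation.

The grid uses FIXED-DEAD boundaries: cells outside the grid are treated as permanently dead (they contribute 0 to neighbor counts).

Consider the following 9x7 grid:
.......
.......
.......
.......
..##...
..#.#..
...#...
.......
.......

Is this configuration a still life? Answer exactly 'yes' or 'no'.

Answer: yes

Derivation:
Compute generation 1 and compare to generation 0 (given above):
Generation 1:
.......
.......
.......
.......
..##...
..#.#..
...#...
.......
.......
The grids are IDENTICAL -> still life.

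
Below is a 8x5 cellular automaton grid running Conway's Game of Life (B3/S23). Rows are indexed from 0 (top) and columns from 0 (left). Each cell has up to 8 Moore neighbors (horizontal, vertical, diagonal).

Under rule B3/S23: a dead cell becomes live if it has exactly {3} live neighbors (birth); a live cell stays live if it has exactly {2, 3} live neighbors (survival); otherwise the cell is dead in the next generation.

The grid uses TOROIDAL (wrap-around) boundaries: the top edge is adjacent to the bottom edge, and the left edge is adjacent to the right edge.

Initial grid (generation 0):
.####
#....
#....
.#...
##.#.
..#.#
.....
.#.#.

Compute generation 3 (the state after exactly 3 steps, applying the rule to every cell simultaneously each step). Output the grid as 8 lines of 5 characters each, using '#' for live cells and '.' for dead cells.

Answer: .....
.....
.....
.....
.....
.....
.....
.....

Derivation:
Simulating step by step:
Generation 0 (given above): 14 live cells
Generation 1: 26 live cells
.#.##
#.##.
##...
.##.#
##.##
#####
..##.
##.##
Generation 2: 2 live cells
.....
...#.
.....
.....
.....
.....
.....
.#...
Generation 3: 0 live cells
(generation 3 grid is the final answer)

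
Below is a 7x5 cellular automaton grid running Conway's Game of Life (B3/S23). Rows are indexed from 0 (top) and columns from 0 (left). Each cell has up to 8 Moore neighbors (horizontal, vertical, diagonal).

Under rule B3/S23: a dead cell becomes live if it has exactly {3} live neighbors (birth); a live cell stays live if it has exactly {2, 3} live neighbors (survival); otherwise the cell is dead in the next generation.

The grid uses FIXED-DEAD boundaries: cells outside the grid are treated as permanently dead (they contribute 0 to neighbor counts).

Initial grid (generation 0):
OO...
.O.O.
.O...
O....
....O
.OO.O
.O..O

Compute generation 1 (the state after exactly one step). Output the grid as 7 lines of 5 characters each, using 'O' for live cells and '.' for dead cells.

Simulating step by step:
Generation 0 (given above): 12 live cells
Generation 1: 15 live cells
(generation 1 grid is the final answer)

Answer: OOO..
.O...
OOO..
.....
.O.O.
.OO.O
.OOO.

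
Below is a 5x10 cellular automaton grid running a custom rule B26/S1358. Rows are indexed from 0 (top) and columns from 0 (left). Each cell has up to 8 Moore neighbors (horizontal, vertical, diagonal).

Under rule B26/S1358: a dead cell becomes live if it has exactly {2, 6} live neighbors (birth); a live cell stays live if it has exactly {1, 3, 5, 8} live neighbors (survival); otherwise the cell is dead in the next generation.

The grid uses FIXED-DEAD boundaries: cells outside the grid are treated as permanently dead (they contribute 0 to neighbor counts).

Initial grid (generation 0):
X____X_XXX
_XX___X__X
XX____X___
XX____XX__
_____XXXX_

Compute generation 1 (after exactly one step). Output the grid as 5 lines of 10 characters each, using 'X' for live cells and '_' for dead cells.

Simulating step by step:
Generation 0 (given above): 20 live cells
Generation 1: 15 live cells
(generation 1 grid is the final answer)

Answer: X_X__X__X_
______X___
_X____X_X_
XXX___XX__
XX________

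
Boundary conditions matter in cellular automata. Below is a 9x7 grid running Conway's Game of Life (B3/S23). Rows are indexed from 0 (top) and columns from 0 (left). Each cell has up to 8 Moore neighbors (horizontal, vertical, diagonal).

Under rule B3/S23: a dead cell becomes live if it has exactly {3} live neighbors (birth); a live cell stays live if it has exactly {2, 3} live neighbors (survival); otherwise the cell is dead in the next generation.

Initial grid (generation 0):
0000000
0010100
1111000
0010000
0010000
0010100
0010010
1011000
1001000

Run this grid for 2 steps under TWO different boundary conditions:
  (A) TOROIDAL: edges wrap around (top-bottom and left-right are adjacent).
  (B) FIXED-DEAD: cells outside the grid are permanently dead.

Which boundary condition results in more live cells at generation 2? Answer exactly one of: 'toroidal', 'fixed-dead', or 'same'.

Under TOROIDAL boundary, generation 2:
0101000
0000000
0000000
0000000
0110000
0000000
0000110
0000110
0100000
Population = 9

Under FIXED-DEAD boundary, generation 2:
0000000
0000000
0000000
0000000
0110000
0000000
0000100
0000100
0100100
Population = 6

Comparison: toroidal=9, fixed-dead=6 -> toroidal

Answer: toroidal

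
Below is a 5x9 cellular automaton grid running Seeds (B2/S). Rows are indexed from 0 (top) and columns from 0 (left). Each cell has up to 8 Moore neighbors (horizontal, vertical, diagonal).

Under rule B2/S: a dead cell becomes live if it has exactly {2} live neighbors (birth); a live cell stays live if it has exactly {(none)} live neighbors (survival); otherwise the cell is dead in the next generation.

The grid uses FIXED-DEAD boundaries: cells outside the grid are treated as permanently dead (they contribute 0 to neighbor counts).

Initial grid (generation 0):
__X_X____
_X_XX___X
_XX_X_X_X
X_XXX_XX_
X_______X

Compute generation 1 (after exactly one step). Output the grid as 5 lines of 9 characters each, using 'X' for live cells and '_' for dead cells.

Answer: _X___X___
X________
_________
_________
__X_XXX__

Derivation:
Simulating step by step:
Generation 0 (given above): 19 live cells
Generation 1: 7 live cells
(generation 1 grid is the final answer)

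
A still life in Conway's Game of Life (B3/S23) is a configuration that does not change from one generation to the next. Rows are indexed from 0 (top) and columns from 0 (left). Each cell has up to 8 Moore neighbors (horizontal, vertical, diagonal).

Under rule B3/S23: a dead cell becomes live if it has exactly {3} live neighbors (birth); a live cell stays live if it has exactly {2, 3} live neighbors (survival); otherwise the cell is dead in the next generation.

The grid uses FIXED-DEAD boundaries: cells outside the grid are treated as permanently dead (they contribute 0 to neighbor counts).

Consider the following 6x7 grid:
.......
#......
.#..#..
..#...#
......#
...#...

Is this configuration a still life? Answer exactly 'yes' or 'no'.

Compute generation 1 and compare to generation 0 (given above):
Generation 1:
.......
.......
.#.....
.....#.
.......
.......
Cell (1,0) differs: gen0=1 vs gen1=0 -> NOT a still life.

Answer: no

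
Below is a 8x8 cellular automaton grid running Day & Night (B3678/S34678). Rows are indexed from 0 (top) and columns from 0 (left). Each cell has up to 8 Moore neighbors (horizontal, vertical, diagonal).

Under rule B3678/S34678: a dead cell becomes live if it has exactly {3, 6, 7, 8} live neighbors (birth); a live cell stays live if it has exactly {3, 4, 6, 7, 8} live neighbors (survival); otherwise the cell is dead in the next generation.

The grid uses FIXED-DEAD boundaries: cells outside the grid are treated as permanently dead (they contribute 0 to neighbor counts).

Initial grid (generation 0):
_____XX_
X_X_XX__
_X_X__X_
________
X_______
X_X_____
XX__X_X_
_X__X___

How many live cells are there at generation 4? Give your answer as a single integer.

Answer: 9

Derivation:
Simulating step by step:
Generation 0 (given above): 18 live cells
Generation 1: 18 live cells
____XX__
_X_XXX__
__X_XX__
________
_X______
X_______
XXXX_X__
X____X__
Generation 2: 15 live cells
___XXX__
__XXX_X_
____XX__
________
________
X_______
XX__X___
__X_X___
Generation 3: 13 live cells
__XXXX__
____XX__
____XX__
________
________
_X______
_X_X____
_X_X____
Generation 4: 9 live cells
___XXX__
____X_X_
____XX__
________
________
__X_____
X_______
________
Population at generation 4: 9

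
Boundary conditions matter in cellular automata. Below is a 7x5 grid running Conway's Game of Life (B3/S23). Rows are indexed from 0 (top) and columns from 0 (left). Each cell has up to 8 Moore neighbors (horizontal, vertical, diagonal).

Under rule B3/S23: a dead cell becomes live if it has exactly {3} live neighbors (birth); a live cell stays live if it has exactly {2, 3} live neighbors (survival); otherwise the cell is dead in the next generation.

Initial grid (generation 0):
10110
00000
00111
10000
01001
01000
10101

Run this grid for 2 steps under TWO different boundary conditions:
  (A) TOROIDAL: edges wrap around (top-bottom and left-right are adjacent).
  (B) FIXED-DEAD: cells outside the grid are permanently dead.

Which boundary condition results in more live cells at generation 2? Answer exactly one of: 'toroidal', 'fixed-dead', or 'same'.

Answer: toroidal

Derivation:
Under TOROIDAL boundary, generation 2:
10110
11000
00011
11111
00001
00001
00000
Population = 14

Under FIXED-DEAD boundary, generation 2:
00000
00000
01011
11110
00000
00000
11000
Population = 9

Comparison: toroidal=14, fixed-dead=9 -> toroidal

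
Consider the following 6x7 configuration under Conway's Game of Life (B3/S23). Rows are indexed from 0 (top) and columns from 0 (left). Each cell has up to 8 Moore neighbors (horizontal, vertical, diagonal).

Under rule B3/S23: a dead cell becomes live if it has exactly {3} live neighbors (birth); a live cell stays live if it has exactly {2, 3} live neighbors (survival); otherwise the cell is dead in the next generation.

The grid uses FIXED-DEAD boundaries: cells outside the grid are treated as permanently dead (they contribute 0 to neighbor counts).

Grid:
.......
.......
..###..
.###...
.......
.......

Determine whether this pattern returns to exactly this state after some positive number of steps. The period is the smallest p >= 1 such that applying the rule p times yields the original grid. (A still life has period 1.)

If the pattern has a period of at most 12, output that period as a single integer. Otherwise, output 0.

Simulating and comparing each generation to the original:
Gen 0 (original, given above): 6 live cells
Gen 1: 6 live cells, differs from original
Gen 2: 6 live cells, MATCHES original -> period = 2

Answer: 2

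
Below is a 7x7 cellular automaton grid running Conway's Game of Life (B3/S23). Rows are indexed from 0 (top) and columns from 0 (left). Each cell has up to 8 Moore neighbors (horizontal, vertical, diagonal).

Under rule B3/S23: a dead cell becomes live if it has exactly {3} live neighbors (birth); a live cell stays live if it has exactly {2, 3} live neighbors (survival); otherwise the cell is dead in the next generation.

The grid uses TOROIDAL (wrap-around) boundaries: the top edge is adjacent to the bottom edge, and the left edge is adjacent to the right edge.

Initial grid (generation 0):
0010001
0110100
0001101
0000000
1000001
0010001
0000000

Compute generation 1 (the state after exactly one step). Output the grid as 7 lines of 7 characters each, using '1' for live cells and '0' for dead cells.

Answer: 0111000
1110100
0011110
1000011
1000001
1000001
0000000

Derivation:
Simulating step by step:
Generation 0 (given above): 12 live cells
Generation 1: 18 live cells
(generation 1 grid is the final answer)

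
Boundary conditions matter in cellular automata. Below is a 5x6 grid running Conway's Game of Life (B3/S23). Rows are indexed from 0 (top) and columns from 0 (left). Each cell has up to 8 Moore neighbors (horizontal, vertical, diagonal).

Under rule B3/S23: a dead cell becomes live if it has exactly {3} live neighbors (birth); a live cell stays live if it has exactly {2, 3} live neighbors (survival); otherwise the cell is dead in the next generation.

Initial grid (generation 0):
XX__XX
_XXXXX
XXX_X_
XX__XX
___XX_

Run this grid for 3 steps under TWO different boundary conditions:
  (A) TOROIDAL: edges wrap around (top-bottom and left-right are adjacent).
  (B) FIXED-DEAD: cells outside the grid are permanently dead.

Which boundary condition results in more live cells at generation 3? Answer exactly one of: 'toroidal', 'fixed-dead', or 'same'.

Under TOROIDAL boundary, generation 3:
______
______
______
______
______
Population = 0

Under FIXED-DEAD boundary, generation 3:
______
______
______
____XX
____XX
Population = 4

Comparison: toroidal=0, fixed-dead=4 -> fixed-dead

Answer: fixed-dead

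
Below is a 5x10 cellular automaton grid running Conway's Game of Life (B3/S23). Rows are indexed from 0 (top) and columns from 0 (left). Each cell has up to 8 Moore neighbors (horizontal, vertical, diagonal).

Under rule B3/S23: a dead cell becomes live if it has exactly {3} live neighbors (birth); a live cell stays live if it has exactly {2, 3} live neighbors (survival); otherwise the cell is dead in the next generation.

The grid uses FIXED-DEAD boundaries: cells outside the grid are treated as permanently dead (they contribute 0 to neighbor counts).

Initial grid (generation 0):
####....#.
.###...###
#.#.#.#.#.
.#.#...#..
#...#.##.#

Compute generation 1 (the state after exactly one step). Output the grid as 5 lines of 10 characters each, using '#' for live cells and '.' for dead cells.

Answer: #..#...###
....#....#
#...#.#..#
#####.....
......###.

Derivation:
Simulating step by step:
Generation 0 (given above): 24 live cells
Generation 1: 19 live cells
(generation 1 grid is the final answer)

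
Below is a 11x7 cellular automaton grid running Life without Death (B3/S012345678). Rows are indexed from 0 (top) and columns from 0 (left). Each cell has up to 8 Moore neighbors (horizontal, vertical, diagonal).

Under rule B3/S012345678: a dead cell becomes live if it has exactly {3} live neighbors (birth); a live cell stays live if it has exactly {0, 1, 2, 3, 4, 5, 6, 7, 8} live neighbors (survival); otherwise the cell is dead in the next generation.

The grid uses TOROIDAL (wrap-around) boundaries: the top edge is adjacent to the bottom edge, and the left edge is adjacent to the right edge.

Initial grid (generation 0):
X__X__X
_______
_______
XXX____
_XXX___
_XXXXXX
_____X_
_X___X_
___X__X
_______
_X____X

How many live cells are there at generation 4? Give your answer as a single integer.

Simulating step by step:
Generation 0 (given above): 22 live cells
Generation 1: 33 live cells
X__X__X
_______
_X_____
XXXX___
_XXX_XX
XXXXXXX
XX_X_X_
_X__XXX
___X__X
X______
_X____X
Generation 2: 40 live cells
X__X__X
X______
XX_____
XXXXX_X
_XXX_XX
XXXXXXX
XX_X_X_
_X_XXXX
___XX_X
X_____X
_X____X
Generation 3: 44 live cells
XX_X__X
X______
XX_X___
XXXXX_X
_XXX_XX
XXXXXXX
XX_X_X_
_X_XXXX
__XXX_X
X_____X
_X___XX
Generation 4: 53 live cells
XXXX_XX
X______
XX_XX__
XXXXX_X
_XXX_XX
XXXXXXX
XX_X_X_
_X_XXXX
_XXXX_X
XXXXX_X
_XX__XX
Population at generation 4: 53

Answer: 53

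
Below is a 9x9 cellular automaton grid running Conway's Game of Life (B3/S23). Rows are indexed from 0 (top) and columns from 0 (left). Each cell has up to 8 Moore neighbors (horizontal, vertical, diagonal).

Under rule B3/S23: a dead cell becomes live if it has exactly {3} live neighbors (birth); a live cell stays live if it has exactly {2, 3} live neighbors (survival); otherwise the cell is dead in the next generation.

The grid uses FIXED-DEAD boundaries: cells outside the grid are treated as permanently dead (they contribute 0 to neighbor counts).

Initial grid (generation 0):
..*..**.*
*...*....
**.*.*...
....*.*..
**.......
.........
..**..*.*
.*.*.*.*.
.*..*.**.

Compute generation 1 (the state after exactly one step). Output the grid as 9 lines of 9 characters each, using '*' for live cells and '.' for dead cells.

Answer: .....*...
*.***.*..
**.*.*...
..*.**...
.........
.**......
..***.**.
.*.*.*..*
..*.****.

Derivation:
Simulating step by step:
Generation 0 (given above): 26 live cells
Generation 1: 29 live cells
(generation 1 grid is the final answer)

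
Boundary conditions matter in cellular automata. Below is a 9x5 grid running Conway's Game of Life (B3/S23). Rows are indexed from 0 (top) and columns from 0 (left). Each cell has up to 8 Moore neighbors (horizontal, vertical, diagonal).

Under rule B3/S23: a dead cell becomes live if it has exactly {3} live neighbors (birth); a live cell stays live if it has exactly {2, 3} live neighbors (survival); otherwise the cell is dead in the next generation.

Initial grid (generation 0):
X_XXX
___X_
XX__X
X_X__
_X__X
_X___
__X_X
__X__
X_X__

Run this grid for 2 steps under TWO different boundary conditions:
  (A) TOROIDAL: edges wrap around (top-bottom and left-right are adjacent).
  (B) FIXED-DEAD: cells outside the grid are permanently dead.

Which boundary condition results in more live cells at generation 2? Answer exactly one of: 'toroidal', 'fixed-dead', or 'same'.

Answer: fixed-dead

Derivation:
Under TOROIDAL boundary, generation 2:
_____
_____
XX__X
_____
_____
X____
_____
_____
__XX_
Population = 6

Under FIXED-DEAD boundary, generation 2:
___X_
X___X
X__X_
_____
X____
_____
_____
___X_
_____
Population = 7

Comparison: toroidal=6, fixed-dead=7 -> fixed-dead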